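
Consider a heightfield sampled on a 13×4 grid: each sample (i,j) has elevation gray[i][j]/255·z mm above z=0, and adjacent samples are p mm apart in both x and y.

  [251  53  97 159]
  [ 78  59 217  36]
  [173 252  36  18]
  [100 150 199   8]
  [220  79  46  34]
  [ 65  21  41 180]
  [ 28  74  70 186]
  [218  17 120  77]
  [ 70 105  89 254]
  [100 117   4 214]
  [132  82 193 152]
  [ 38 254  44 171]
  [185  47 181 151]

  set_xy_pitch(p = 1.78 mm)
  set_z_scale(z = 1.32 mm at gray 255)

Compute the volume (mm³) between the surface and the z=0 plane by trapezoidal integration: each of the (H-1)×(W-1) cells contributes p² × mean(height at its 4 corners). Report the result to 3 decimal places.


64.301

height_mm = gray/255 × 1.32; cell vol = 1.78² × mean(4 corners)
unit = 1.78² × 1.32 / (4×255) = 0.00410028 mm³ per gray-sum
row 0: Σ corner-gray over 3 cells = 1376  → 5.6420
row 1: Σ corner-gray over 3 cells = 1433  → 5.8757
row 2: Σ corner-gray over 3 cells = 1573  → 6.4497
row 3: Σ corner-gray over 3 cells = 1310  → 5.3714
row 4: Σ corner-gray over 3 cells = 873  → 3.5795
row 5: Σ corner-gray over 3 cells = 871  → 3.5713
row 6: Σ corner-gray over 3 cells = 1071  → 4.3914
row 7: Σ corner-gray over 3 cells = 1281  → 5.2525
row 8: Σ corner-gray over 3 cells = 1268  → 5.1992
row 9: Σ corner-gray over 3 cells = 1390  → 5.6994
row 10: Σ corner-gray over 3 cells = 1639  → 6.7204
row 11: Σ corner-gray over 3 cells = 1597  → 6.5482
Σ rows: total corner-gray = 15682  → 64.3006 mm³


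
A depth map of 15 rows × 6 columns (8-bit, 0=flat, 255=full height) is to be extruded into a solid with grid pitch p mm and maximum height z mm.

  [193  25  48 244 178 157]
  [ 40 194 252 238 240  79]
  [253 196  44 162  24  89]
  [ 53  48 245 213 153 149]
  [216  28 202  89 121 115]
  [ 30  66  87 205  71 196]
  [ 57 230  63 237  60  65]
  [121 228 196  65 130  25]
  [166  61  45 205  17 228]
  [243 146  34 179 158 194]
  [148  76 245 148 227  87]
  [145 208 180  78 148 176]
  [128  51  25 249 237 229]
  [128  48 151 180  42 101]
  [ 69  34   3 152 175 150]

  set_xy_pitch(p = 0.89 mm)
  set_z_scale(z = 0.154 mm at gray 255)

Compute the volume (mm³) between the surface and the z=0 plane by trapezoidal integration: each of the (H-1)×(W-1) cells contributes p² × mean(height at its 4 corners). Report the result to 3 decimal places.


height_mm = gray/255 × 0.154; cell vol = 0.89² × mean(4 corners)
unit = 0.89² × 0.154 / (4×255) = 0.000119592 mm³ per gray-sum
row 0: Σ corner-gray over 5 cells = 3307  → 0.3955
row 1: Σ corner-gray over 5 cells = 3161  → 0.3780
row 2: Σ corner-gray over 5 cells = 2714  → 0.3246
row 3: Σ corner-gray over 5 cells = 2731  → 0.3266
row 4: Σ corner-gray over 5 cells = 2295  → 0.2745
row 5: Σ corner-gray over 5 cells = 2386  → 0.2853
row 6: Σ corner-gray over 5 cells = 2686  → 0.3212
row 7: Σ corner-gray over 5 cells = 2434  → 0.2911
row 8: Σ corner-gray over 5 cells = 2521  → 0.3015
row 9: Σ corner-gray over 5 cells = 3098  → 0.3705
row 10: Σ corner-gray over 5 cells = 3176  → 0.3798
row 11: Σ corner-gray over 5 cells = 3030  → 0.3624
row 12: Σ corner-gray over 5 cells = 2552  → 0.3052
row 13: Σ corner-gray over 5 cells = 2018  → 0.2413
Σ rows: total corner-gray = 38109  → 4.5575 mm³

4.558


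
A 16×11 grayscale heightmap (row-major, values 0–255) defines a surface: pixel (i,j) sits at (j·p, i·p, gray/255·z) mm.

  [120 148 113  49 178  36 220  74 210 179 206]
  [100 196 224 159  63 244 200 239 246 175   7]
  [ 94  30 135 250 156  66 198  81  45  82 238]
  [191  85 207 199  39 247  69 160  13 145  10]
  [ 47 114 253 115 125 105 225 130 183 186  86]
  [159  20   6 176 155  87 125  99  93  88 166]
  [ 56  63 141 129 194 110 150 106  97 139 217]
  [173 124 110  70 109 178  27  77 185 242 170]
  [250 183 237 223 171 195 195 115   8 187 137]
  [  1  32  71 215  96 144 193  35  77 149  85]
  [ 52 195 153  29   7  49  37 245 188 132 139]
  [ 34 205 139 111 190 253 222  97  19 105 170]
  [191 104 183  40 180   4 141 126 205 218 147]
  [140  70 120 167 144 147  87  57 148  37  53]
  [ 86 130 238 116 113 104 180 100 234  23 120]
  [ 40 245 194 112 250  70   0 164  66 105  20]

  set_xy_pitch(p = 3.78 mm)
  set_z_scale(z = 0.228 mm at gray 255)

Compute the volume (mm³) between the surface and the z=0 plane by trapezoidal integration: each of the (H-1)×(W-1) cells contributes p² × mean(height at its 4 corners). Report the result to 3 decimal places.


252.565

height_mm = gray/255 × 0.228; cell vol = 3.78² × mean(4 corners)
unit = 3.78² × 0.228 / (4×255) = 0.00319388 mm³ per gray-sum
row 0: Σ corner-gray over 10 cells = 6339  → 20.2460
row 1: Σ corner-gray over 10 cells = 6017  → 19.2176
row 2: Σ corner-gray over 10 cells = 4947  → 15.8001
row 3: Σ corner-gray over 10 cells = 5534  → 17.6749
row 4: Σ corner-gray over 10 cells = 5028  → 16.0588
row 5: Σ corner-gray over 10 cells = 4554  → 14.5449
row 6: Σ corner-gray over 10 cells = 5118  → 16.3463
row 7: Σ corner-gray over 10 cells = 6002  → 19.1697
row 8: Σ corner-gray over 10 cells = 5525  → 17.6462
row 9: Σ corner-gray over 10 cells = 4371  → 13.9604
row 10: Σ corner-gray over 10 cells = 5147  → 16.4389
row 11: Σ corner-gray over 10 cells = 5626  → 17.9688
row 12: Σ corner-gray over 10 cells = 4887  → 15.6085
row 13: Σ corner-gray over 10 cells = 4829  → 15.4232
row 14: Σ corner-gray over 10 cells = 5154  → 16.4612
Σ rows: total corner-gray = 79078  → 252.5655 mm³


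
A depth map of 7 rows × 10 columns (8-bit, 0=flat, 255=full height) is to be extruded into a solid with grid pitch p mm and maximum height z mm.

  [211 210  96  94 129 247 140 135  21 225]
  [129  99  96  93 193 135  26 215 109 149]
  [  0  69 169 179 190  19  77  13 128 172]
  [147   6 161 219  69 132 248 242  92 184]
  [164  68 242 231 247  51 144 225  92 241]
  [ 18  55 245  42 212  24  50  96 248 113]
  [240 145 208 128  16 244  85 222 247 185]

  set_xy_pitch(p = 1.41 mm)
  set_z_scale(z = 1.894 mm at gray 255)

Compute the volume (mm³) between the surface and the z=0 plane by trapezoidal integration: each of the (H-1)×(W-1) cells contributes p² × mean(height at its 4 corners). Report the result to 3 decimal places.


height_mm = gray/255 × 1.894; cell vol = 1.41² × mean(4 corners)
unit = 1.41² × 1.894 / (4×255) = 0.00369163 mm³ per gray-sum
row 0: Σ corner-gray over 9 cells = 4790  → 17.6829
row 1: Σ corner-gray over 9 cells = 4070  → 15.0249
row 2: Σ corner-gray over 9 cells = 4529  → 16.7194
row 3: Σ corner-gray over 9 cells = 5674  → 20.9463
row 4: Σ corner-gray over 9 cells = 5080  → 18.7535
row 5: Σ corner-gray over 9 cells = 5090  → 18.7904
Σ rows: total corner-gray = 29233  → 107.9174 mm³

107.917


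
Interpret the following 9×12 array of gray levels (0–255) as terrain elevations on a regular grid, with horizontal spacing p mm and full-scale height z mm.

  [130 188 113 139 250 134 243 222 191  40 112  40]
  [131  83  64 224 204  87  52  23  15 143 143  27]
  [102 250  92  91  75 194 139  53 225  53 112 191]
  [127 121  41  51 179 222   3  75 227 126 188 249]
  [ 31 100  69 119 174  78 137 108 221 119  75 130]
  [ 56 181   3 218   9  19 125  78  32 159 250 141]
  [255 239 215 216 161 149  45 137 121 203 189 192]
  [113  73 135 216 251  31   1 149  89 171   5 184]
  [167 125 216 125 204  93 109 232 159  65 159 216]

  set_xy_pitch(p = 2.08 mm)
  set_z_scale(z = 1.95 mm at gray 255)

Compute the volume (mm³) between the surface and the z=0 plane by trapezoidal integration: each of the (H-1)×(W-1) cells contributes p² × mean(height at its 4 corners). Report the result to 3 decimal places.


height_mm = gray/255 × 1.95; cell vol = 2.08² × mean(4 corners)
unit = 2.08² × 1.95 / (4×255) = 0.00827106 mm³ per gray-sum
row 0: Σ corner-gray over 11 cells = 5668  → 46.8804
row 1: Σ corner-gray over 11 cells = 5095  → 42.1410
row 2: Σ corner-gray over 11 cells = 5703  → 47.1698
row 3: Σ corner-gray over 11 cells = 5403  → 44.6885
row 4: Σ corner-gray over 11 cells = 4906  → 40.5778
row 5: Σ corner-gray over 11 cells = 6142  → 50.8008
row 6: Σ corner-gray over 11 cells = 6336  → 52.4054
row 7: Σ corner-gray over 11 cells = 5896  → 48.7662
Σ rows: total corner-gray = 45149  → 373.4300 mm³

373.430


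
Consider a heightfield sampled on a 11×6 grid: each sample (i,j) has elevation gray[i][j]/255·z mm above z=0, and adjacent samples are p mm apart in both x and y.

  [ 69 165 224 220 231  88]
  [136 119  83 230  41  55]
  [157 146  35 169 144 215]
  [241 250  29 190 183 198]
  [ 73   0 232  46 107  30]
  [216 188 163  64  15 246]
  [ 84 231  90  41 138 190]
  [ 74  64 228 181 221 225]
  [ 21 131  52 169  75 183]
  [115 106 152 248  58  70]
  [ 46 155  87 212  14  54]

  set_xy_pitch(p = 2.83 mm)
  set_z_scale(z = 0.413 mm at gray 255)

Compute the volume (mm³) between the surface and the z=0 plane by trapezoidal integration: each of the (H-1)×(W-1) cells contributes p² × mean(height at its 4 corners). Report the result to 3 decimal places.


85.633

height_mm = gray/255 × 0.413; cell vol = 2.83² × mean(4 corners)
unit = 2.83² × 0.413 / (4×255) = 0.00324282 mm³ per gray-sum
row 0: Σ corner-gray over 5 cells = 2974  → 9.6441
row 1: Σ corner-gray over 5 cells = 2497  → 8.0973
row 2: Σ corner-gray over 5 cells = 3103  → 10.0625
row 3: Σ corner-gray over 5 cells = 2616  → 8.4832
row 4: Σ corner-gray over 5 cells = 2195  → 7.1180
row 5: Σ corner-gray over 5 cells = 2596  → 8.4184
row 6: Σ corner-gray over 5 cells = 2961  → 9.6020
row 7: Σ corner-gray over 5 cells = 2745  → 8.9015
row 8: Σ corner-gray over 5 cells = 2371  → 7.6887
row 9: Σ corner-gray over 5 cells = 2349  → 7.6174
Σ rows: total corner-gray = 26407  → 85.6331 mm³


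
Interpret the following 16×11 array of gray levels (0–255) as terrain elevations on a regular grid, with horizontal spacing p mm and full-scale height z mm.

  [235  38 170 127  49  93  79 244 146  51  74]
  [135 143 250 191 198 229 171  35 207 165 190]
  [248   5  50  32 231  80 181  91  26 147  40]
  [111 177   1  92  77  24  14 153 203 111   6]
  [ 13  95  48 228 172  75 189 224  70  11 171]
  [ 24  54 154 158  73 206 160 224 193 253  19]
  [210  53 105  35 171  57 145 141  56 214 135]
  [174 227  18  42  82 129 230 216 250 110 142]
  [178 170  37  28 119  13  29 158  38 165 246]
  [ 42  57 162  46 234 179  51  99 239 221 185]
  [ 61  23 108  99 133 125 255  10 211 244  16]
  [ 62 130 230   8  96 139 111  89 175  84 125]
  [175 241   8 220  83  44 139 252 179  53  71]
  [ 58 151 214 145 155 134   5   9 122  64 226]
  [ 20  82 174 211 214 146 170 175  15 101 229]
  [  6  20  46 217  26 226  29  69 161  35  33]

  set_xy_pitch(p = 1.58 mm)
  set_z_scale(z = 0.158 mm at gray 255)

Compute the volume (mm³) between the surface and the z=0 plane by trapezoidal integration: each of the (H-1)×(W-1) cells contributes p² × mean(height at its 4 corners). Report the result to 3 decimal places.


height_mm = gray/255 × 0.158; cell vol = 1.58² × mean(4 corners)
unit = 1.58² × 0.158 / (4×255) = 0.000386697 mm³ per gray-sum
row 0: Σ corner-gray over 10 cells = 5806  → 2.2452
row 1: Σ corner-gray over 10 cells = 5477  → 2.1179
row 2: Σ corner-gray over 10 cells = 3795  → 1.4675
row 3: Σ corner-gray over 10 cells = 4229  → 1.6353
row 4: Σ corner-gray over 10 cells = 5401  → 2.0886
row 5: Σ corner-gray over 10 cells = 5292  → 2.0464
row 6: Σ corner-gray over 10 cells = 5223  → 2.0197
row 7: Σ corner-gray over 10 cells = 4862  → 1.8801
row 8: Σ corner-gray over 10 cells = 4741  → 1.8333
row 9: Σ corner-gray over 10 cells = 5296  → 2.0479
row 10: Σ corner-gray over 10 cells = 4804  → 1.8577
row 11: Σ corner-gray over 10 cells = 4995  → 1.9316
row 12: Σ corner-gray over 10 cells = 4966  → 1.9203
row 13: Σ corner-gray over 10 cells = 5107  → 1.9749
row 14: Σ corner-gray over 10 cells = 4522  → 1.7486
Σ rows: total corner-gray = 74516  → 28.8151 mm³

28.815


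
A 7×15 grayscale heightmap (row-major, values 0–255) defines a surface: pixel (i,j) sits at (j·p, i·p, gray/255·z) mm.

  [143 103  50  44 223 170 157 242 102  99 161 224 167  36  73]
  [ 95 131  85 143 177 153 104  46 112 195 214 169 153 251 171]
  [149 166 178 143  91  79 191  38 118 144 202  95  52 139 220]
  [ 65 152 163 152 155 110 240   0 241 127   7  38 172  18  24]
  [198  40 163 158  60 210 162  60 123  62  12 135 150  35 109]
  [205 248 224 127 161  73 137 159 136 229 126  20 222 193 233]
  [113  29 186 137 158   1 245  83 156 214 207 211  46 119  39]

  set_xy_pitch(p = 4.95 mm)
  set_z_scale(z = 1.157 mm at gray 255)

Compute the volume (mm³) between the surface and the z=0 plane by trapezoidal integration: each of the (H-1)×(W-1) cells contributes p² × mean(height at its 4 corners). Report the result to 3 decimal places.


1242.982

height_mm = gray/255 × 1.157; cell vol = 4.95² × mean(4 corners)
unit = 4.95² × 1.157 / (4×255) = 0.0277935 mm³ per gray-sum
row 0: Σ corner-gray over 14 cells = 7904  → 219.6800
row 1: Σ corner-gray over 14 cells = 7773  → 216.0390
row 2: Σ corner-gray over 14 cells = 6880  → 191.2194
row 3: Σ corner-gray over 14 cells = 6286  → 174.7101
row 4: Σ corner-gray over 14 cells = 7595  → 211.0918
row 5: Σ corner-gray over 14 cells = 8284  → 230.2415
Σ rows: total corner-gray = 44722  → 1242.9819 mm³


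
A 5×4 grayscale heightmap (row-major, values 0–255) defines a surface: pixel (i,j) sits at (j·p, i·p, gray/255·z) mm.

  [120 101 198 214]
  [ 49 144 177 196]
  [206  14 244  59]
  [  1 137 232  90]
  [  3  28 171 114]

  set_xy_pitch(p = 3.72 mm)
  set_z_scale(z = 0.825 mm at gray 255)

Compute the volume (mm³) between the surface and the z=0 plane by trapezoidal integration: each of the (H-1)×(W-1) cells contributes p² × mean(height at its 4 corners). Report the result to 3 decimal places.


height_mm = gray/255 × 0.825; cell vol = 3.72² × mean(4 corners)
unit = 3.72² × 0.825 / (4×255) = 0.0111928 mm³ per gray-sum
row 0: Σ corner-gray over 3 cells = 1819  → 20.3597
row 1: Σ corner-gray over 3 cells = 1668  → 18.6696
row 2: Σ corner-gray over 3 cells = 1610  → 18.0204
row 3: Σ corner-gray over 3 cells = 1344  → 15.0432
Σ rows: total corner-gray = 6441  → 72.0930 mm³

72.093


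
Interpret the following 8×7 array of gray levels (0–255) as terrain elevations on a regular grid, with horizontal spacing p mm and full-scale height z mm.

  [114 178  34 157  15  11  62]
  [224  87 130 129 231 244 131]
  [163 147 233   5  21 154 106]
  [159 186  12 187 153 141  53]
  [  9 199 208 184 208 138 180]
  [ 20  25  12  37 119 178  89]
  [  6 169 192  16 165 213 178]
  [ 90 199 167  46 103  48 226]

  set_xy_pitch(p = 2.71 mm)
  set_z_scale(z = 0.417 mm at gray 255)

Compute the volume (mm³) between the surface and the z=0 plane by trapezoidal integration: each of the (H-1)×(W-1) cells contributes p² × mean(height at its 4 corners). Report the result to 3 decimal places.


height_mm = gray/255 × 0.417; cell vol = 2.71² × mean(4 corners)
unit = 2.71² × 0.417 / (4×255) = 0.00300244 mm³ per gray-sum
row 0: Σ corner-gray over 6 cells = 2963  → 8.8962
row 1: Σ corner-gray over 6 cells = 3386  → 10.1663
row 2: Σ corner-gray over 6 cells = 2959  → 8.8842
row 3: Σ corner-gray over 6 cells = 3633  → 10.9079
row 4: Σ corner-gray over 6 cells = 2914  → 8.7491
row 5: Σ corner-gray over 6 cells = 2545  → 7.6412
row 6: Σ corner-gray over 6 cells = 3136  → 9.4157
Σ rows: total corner-gray = 21536  → 64.6606 mm³

64.661


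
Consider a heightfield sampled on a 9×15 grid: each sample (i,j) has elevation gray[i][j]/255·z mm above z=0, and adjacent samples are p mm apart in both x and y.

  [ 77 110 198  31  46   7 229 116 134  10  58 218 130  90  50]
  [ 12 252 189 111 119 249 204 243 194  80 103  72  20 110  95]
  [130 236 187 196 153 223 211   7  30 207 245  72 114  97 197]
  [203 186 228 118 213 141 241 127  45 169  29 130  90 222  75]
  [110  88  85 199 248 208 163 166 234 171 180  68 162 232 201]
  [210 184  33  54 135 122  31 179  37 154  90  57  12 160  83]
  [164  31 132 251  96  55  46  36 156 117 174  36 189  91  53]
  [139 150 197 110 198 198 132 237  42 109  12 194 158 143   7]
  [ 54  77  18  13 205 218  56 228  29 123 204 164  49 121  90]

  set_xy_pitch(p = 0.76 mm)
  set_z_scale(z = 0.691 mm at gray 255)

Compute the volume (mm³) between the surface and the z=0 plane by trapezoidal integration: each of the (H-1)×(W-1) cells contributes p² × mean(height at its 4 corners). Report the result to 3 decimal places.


23.405

height_mm = gray/255 × 0.691; cell vol = 0.76² × mean(4 corners)
unit = 0.76² × 0.691 / (4×255) = 0.000391296 mm³ per gray-sum
row 0: Σ corner-gray over 14 cells = 6880  → 2.6921
row 1: Σ corner-gray over 14 cells = 8282  → 3.2407
row 2: Σ corner-gray over 14 cells = 8439  → 3.3021
row 3: Σ corner-gray over 14 cells = 8875  → 3.4727
row 4: Σ corner-gray over 14 cells = 7508  → 2.9378
row 5: Σ corner-gray over 14 cells = 5826  → 2.2797
row 6: Σ corner-gray over 14 cells = 6943  → 2.7168
row 7: Σ corner-gray over 14 cells = 7060  → 2.7625
Σ rows: total corner-gray = 59813  → 23.4046 mm³


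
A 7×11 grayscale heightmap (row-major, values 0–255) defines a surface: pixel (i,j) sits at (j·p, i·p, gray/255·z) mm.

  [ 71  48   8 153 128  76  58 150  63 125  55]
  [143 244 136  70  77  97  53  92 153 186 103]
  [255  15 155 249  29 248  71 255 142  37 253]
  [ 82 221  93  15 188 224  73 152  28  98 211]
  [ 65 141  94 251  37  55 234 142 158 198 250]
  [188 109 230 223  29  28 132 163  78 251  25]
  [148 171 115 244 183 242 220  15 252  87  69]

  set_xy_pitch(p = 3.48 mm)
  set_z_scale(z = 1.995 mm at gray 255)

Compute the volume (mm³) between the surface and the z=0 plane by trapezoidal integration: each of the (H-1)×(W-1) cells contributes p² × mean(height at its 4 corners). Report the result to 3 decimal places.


height_mm = gray/255 × 1.995; cell vol = 3.48² × mean(4 corners)
unit = 3.48² × 1.995 / (4×255) = 0.0236865 mm³ per gray-sum
row 0: Σ corner-gray over 10 cells = 4206  → 99.6255
row 1: Σ corner-gray over 10 cells = 5372  → 127.2440
row 2: Σ corner-gray over 10 cells = 5387  → 127.5993
row 3: Σ corner-gray over 10 cells = 5412  → 128.1914
row 4: Σ corner-gray over 10 cells = 5634  → 133.4498
row 5: Σ corner-gray over 10 cells = 5974  → 141.5033
Σ rows: total corner-gray = 31985  → 757.6133 mm³

757.613


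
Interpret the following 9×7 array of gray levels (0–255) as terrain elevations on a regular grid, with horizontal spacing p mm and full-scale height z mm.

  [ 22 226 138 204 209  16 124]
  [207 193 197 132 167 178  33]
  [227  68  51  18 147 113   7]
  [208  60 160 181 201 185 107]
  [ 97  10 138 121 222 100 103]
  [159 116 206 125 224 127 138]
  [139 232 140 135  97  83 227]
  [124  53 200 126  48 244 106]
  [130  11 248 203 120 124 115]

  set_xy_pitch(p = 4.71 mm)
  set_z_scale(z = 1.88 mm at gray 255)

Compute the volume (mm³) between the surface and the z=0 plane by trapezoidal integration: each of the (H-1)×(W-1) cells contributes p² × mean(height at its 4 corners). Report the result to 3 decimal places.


height_mm = gray/255 × 1.88; cell vol = 4.71² × mean(4 corners)
unit = 4.71² × 1.88 / (4×255) = 0.0408883 mm³ per gray-sum
row 0: Σ corner-gray over 6 cells = 3706  → 151.5322
row 1: Σ corner-gray over 6 cells = 3002  → 122.7468
row 2: Σ corner-gray over 6 cells = 2917  → 119.2713
row 3: Σ corner-gray over 6 cells = 3271  → 133.7458
row 4: Σ corner-gray over 6 cells = 3275  → 133.9093
row 5: Σ corner-gray over 6 cells = 3633  → 148.5473
row 6: Σ corner-gray over 6 cells = 3312  → 135.4222
row 7: Σ corner-gray over 6 cells = 3229  → 132.0285
Σ rows: total corner-gray = 26345  → 1077.2033 mm³

1077.203


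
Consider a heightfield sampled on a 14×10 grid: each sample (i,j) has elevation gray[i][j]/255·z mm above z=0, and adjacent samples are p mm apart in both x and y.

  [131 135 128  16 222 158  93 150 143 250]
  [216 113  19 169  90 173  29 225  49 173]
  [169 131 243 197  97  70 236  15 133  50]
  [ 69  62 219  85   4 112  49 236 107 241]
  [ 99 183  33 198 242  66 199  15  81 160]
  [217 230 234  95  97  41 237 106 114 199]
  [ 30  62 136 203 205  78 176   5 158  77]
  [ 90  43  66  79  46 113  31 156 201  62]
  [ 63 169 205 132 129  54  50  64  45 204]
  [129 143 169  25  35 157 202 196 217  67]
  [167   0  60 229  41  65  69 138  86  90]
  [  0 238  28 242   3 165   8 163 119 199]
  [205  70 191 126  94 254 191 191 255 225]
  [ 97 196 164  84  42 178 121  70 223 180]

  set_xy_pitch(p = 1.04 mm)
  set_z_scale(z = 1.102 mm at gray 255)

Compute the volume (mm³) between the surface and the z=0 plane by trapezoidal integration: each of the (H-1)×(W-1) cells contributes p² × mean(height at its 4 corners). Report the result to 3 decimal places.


height_mm = gray/255 × 1.102; cell vol = 1.04² × mean(4 corners)
unit = 1.04² × 1.102 / (4×255) = 0.00116855 mm³ per gray-sum
row 0: Σ corner-gray over 9 cells = 4594  → 5.3683
row 1: Σ corner-gray over 9 cells = 4586  → 5.3590
row 2: Σ corner-gray over 9 cells = 4521  → 5.2830
row 3: Σ corner-gray over 9 cells = 4351  → 5.0844
row 4: Σ corner-gray over 9 cells = 5017  → 5.8626
row 5: Σ corner-gray over 9 cells = 4877  → 5.6990
row 6: Σ corner-gray over 9 cells = 3775  → 4.4113
row 7: Σ corner-gray over 9 cells = 3585  → 4.1893
row 8: Σ corner-gray over 9 cells = 4447  → 5.1966
row 9: Σ corner-gray over 9 cells = 4117  → 4.8109
row 10: Σ corner-gray over 9 cells = 3764  → 4.3984
row 11: Σ corner-gray over 9 cells = 5305  → 6.1992
row 12: Σ corner-gray over 9 cells = 5607  → 6.5521
Σ rows: total corner-gray = 58546  → 68.4141 mm³

68.414


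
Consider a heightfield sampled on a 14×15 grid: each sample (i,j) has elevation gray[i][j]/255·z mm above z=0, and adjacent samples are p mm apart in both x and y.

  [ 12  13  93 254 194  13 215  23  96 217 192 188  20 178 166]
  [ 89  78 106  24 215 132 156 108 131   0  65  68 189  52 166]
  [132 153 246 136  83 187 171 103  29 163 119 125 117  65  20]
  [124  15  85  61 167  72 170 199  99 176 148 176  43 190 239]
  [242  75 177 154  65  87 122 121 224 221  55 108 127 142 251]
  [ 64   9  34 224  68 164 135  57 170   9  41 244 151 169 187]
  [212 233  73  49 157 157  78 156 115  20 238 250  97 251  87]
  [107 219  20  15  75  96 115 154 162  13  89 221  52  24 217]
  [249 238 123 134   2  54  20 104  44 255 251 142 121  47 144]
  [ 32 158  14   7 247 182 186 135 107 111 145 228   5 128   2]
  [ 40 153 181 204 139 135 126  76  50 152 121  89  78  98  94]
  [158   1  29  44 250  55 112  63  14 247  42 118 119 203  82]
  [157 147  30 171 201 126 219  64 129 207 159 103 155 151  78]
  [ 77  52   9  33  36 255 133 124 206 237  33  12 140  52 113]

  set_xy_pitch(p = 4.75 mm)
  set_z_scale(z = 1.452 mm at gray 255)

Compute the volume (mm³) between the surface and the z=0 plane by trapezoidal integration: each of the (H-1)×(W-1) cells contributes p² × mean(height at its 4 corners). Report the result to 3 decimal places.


height_mm = gray/255 × 1.452; cell vol = 4.75² × mean(4 corners)
unit = 4.75² × 1.452 / (4×255) = 0.0321184 mm³ per gray-sum
row 0: Σ corner-gray over 14 cells = 6473  → 207.9023
row 1: Σ corner-gray over 14 cells = 6449  → 207.1314
row 2: Σ corner-gray over 14 cells = 7111  → 228.3938
row 3: Σ corner-gray over 14 cells = 7414  → 238.1257
row 4: Σ corner-gray over 14 cells = 7050  → 226.4346
row 5: Σ corner-gray over 14 cells = 7248  → 232.7940
row 6: Σ corner-gray over 14 cells = 6881  → 221.0066
row 7: Σ corner-gray over 14 cells = 6297  → 202.2495
row 8: Σ corner-gray over 14 cells = 6803  → 218.5014
row 9: Σ corner-gray over 14 cells = 6678  → 214.4866
row 10: Σ corner-gray over 14 cells = 6172  → 198.2347
row 11: Σ corner-gray over 14 cells = 6793  → 218.1802
row 12: Σ corner-gray over 14 cells = 6793  → 218.1802
Σ rows: total corner-gray = 88162  → 2831.6208 mm³

2831.621


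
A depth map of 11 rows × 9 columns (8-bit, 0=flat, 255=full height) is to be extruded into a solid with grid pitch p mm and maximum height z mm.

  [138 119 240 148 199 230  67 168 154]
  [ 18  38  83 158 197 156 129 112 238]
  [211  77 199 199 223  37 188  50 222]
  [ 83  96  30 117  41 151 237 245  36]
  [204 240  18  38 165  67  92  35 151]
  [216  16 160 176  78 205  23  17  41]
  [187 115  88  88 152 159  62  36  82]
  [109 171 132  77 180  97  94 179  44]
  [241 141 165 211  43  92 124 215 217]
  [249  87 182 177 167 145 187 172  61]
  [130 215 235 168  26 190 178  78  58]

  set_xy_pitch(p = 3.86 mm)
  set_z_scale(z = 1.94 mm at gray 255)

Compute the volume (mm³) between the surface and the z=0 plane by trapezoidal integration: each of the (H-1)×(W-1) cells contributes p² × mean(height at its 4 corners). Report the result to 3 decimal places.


1177.349

height_mm = gray/255 × 1.94; cell vol = 3.86² × mean(4 corners)
unit = 3.86² × 1.94 / (4×255) = 0.0283385 mm³ per gray-sum
row 0: Σ corner-gray over 8 cells = 4636  → 131.3771
row 1: Σ corner-gray over 8 cells = 4381  → 124.1508
row 2: Σ corner-gray over 8 cells = 4332  → 122.7622
row 3: Σ corner-gray over 8 cells = 3618  → 102.5285
row 4: Σ corner-gray over 8 cells = 3272  → 92.7234
row 5: Σ corner-gray over 8 cells = 3276  → 92.8368
row 6: Σ corner-gray over 8 cells = 3682  → 104.3422
row 7: Σ corner-gray over 8 cells = 4453  → 126.1911
row 8: Σ corner-gray over 8 cells = 4984  → 141.2389
row 9: Σ corner-gray over 8 cells = 4912  → 139.1985
Σ rows: total corner-gray = 41546  → 1177.3494 mm³


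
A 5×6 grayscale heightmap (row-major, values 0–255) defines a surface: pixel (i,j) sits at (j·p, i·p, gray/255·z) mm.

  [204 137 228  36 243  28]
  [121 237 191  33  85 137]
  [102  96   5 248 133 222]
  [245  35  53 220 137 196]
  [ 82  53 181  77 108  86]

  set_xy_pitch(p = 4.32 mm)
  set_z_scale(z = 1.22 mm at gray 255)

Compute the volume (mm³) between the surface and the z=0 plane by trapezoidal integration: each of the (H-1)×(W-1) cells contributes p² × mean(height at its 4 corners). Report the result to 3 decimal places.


233.574

height_mm = gray/255 × 1.22; cell vol = 4.32² × mean(4 corners)
unit = 4.32² × 1.22 / (4×255) = 0.0223217 mm³ per gray-sum
row 0: Σ corner-gray over 5 cells = 2870  → 64.0633
row 1: Σ corner-gray over 5 cells = 2638  → 58.8846
row 2: Σ corner-gray over 5 cells = 2619  → 58.4605
row 3: Σ corner-gray over 5 cells = 2337  → 52.1658
Σ rows: total corner-gray = 10464  → 233.5742 mm³


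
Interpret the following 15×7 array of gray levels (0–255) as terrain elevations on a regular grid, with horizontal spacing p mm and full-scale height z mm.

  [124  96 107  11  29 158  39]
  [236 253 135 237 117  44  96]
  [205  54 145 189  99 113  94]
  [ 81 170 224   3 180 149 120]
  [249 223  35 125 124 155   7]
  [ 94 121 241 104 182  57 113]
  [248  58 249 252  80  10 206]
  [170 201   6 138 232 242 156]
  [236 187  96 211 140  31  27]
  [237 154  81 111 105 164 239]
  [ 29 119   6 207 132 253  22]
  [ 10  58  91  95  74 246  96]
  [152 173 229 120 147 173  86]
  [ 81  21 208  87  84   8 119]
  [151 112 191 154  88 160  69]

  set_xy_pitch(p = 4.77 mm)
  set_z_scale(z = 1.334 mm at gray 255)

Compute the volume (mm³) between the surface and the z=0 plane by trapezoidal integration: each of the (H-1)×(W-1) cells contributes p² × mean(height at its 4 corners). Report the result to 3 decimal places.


1322.560

height_mm = gray/255 × 1.334; cell vol = 4.77² × mean(4 corners)
unit = 4.77² × 1.334 / (4×255) = 0.0297572 mm³ per gray-sum
row 0: Σ corner-gray over 6 cells = 2869  → 85.3735
row 1: Σ corner-gray over 6 cells = 3403  → 101.2638
row 2: Σ corner-gray over 6 cells = 3152  → 93.7948
row 3: Σ corner-gray over 6 cells = 3233  → 96.2051
row 4: Σ corner-gray over 6 cells = 3197  → 95.1338
row 5: Σ corner-gray over 6 cells = 3369  → 100.2521
row 6: Σ corner-gray over 6 cells = 3716  → 110.5778
row 7: Σ corner-gray over 6 cells = 3557  → 105.8464
row 8: Σ corner-gray over 6 cells = 3299  → 98.1691
row 9: Σ corner-gray over 6 cells = 3191  → 94.9553
row 10: Σ corner-gray over 6 cells = 2719  → 80.9099
row 11: Σ corner-gray over 6 cells = 3156  → 93.9138
row 12: Σ corner-gray over 6 cells = 2938  → 87.4267
row 13: Σ corner-gray over 6 cells = 2646  → 78.7376
Σ rows: total corner-gray = 44445  → 1322.5598 mm³


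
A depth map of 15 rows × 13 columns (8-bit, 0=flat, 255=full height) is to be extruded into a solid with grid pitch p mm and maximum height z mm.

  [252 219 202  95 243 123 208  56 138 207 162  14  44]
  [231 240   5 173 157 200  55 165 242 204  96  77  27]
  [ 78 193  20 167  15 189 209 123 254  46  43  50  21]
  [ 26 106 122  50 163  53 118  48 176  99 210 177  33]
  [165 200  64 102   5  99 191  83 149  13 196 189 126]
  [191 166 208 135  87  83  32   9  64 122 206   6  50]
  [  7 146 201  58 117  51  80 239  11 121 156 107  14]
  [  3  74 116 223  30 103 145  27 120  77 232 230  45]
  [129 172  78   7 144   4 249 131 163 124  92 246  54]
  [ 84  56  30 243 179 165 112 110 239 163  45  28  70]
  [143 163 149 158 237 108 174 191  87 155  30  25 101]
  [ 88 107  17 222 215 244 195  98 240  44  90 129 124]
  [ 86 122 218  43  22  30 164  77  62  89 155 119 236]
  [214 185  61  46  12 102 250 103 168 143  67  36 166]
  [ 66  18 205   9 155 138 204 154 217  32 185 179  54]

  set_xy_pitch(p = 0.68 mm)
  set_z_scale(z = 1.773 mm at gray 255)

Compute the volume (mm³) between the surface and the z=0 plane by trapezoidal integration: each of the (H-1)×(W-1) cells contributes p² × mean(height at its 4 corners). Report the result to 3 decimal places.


65.559

height_mm = gray/255 × 1.773; cell vol = 0.68² × mean(4 corners)
unit = 0.68² × 1.773 / (4×255) = 0.00080376 mm³ per gray-sum
row 0: Σ corner-gray over 12 cells = 7116  → 5.7196
row 1: Σ corner-gray over 12 cells = 6203  → 4.9857
row 2: Σ corner-gray over 12 cells = 5420  → 4.3564
row 3: Σ corner-gray over 12 cells = 5576  → 4.4818
row 4: Σ corner-gray over 12 cells = 5350  → 4.3001
row 5: Σ corner-gray over 12 cells = 5072  → 4.0767
row 6: Σ corner-gray over 12 cells = 5397  → 4.3379
row 7: Σ corner-gray over 12 cells = 5805  → 4.6658
row 8: Σ corner-gray over 12 cells = 5897  → 4.7398
row 9: Σ corner-gray over 12 cells = 6092  → 4.8965
row 10: Σ corner-gray over 12 cells = 6612  → 5.3145
row 11: Σ corner-gray over 12 cells = 5938  → 4.7727
row 12: Σ corner-gray over 12 cells = 5250  → 4.2197
row 13: Σ corner-gray over 12 cells = 5838  → 4.6924
Σ rows: total corner-gray = 81566  → 65.5595 mm³


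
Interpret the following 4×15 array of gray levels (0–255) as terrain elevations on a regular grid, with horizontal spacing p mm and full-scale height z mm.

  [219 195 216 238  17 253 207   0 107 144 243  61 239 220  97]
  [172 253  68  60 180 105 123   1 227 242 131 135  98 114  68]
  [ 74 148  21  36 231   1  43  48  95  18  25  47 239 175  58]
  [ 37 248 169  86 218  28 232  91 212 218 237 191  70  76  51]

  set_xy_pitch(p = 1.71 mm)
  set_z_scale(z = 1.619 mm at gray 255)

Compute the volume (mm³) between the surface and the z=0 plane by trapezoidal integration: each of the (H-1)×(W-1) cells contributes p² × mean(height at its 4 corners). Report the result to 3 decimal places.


97.634

height_mm = gray/255 × 1.619; cell vol = 1.71² × mean(4 corners)
unit = 1.71² × 1.619 / (4×255) = 0.00464129 mm³ per gray-sum
row 0: Σ corner-gray over 14 cells = 8310  → 38.5691
row 1: Σ corner-gray over 14 cells = 6100  → 28.3119
row 2: Σ corner-gray over 14 cells = 6626  → 30.7532
Σ rows: total corner-gray = 21036  → 97.6342 mm³


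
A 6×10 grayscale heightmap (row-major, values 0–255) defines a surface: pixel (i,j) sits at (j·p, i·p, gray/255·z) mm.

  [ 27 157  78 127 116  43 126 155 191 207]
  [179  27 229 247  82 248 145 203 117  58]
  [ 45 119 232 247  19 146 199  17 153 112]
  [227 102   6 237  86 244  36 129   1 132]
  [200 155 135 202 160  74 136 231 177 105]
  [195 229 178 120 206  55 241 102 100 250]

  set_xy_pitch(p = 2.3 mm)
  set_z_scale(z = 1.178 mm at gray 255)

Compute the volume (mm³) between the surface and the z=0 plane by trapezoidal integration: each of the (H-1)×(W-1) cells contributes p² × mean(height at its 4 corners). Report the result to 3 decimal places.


155.222

height_mm = gray/255 × 1.178; cell vol = 2.3² × mean(4 corners)
unit = 2.3² × 1.178 / (4×255) = 0.00610943 mm³ per gray-sum
row 0: Σ corner-gray over 9 cells = 5053  → 30.8710
row 1: Σ corner-gray over 9 cells = 5254  → 32.0990
row 2: Σ corner-gray over 9 cells = 4462  → 27.2603
row 3: Σ corner-gray over 9 cells = 4886  → 29.8507
row 4: Σ corner-gray over 9 cells = 5752  → 35.1414
Σ rows: total corner-gray = 25407  → 155.2223 mm³


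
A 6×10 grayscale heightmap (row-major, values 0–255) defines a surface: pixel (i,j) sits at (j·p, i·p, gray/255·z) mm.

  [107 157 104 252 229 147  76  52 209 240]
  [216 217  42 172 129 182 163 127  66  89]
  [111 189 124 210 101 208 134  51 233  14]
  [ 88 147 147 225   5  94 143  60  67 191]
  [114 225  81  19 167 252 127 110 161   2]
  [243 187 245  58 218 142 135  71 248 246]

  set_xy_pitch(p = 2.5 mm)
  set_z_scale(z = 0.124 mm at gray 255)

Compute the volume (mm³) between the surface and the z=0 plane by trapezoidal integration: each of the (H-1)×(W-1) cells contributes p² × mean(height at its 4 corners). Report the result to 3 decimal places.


19.039

height_mm = gray/255 × 0.124; cell vol = 2.5² × mean(4 corners)
unit = 2.5² × 0.124 / (4×255) = 0.000759804 mm³ per gray-sum
row 0: Σ corner-gray over 9 cells = 5300  → 4.0270
row 1: Σ corner-gray over 9 cells = 5126  → 3.8948
row 2: Σ corner-gray over 9 cells = 4680  → 3.5559
row 3: Σ corner-gray over 9 cells = 4455  → 3.3849
row 4: Σ corner-gray over 9 cells = 5497  → 4.1766
Σ rows: total corner-gray = 25058  → 19.0392 mm³


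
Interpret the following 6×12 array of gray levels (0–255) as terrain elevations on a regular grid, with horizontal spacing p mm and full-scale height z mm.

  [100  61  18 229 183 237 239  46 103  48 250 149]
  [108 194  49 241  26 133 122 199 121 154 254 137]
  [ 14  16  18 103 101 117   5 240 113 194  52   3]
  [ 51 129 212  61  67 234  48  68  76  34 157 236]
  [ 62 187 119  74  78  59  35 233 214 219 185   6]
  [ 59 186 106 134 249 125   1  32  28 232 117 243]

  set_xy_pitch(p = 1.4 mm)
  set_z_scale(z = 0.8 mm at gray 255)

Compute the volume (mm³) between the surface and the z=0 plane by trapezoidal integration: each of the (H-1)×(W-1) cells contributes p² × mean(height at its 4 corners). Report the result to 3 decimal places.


height_mm = gray/255 × 0.8; cell vol = 1.4² × mean(4 corners)
unit = 1.4² × 0.8 / (4×255) = 0.00153725 mm³ per gray-sum
row 0: Σ corner-gray over 11 cells = 6308  → 9.6970
row 1: Σ corner-gray over 11 cells = 5166  → 7.9415
row 2: Σ corner-gray over 11 cells = 4394  → 6.7547
row 3: Σ corner-gray over 11 cells = 5333  → 8.1982
row 4: Σ corner-gray over 11 cells = 5596  → 8.6025
Σ rows: total corner-gray = 26797  → 41.1938 mm³

41.194


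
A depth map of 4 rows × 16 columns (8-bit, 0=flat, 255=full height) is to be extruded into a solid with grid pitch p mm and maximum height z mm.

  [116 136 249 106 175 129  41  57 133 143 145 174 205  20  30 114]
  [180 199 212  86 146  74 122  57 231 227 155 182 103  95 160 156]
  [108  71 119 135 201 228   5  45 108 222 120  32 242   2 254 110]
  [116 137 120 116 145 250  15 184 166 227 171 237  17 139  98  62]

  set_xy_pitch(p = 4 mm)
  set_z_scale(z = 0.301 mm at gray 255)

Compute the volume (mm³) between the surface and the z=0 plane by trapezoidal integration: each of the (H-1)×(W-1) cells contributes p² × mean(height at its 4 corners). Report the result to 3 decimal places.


115.102

height_mm = gray/255 × 0.301; cell vol = 4² × mean(4 corners)
unit = 4² × 0.301 / (4×255) = 0.00472157 mm³ per gray-sum
row 0: Σ corner-gray over 15 cells = 8150  → 38.4808
row 1: Σ corner-gray over 15 cells = 8220  → 38.8113
row 2: Σ corner-gray over 15 cells = 8008  → 37.8103
Σ rows: total corner-gray = 24378  → 115.1024 mm³


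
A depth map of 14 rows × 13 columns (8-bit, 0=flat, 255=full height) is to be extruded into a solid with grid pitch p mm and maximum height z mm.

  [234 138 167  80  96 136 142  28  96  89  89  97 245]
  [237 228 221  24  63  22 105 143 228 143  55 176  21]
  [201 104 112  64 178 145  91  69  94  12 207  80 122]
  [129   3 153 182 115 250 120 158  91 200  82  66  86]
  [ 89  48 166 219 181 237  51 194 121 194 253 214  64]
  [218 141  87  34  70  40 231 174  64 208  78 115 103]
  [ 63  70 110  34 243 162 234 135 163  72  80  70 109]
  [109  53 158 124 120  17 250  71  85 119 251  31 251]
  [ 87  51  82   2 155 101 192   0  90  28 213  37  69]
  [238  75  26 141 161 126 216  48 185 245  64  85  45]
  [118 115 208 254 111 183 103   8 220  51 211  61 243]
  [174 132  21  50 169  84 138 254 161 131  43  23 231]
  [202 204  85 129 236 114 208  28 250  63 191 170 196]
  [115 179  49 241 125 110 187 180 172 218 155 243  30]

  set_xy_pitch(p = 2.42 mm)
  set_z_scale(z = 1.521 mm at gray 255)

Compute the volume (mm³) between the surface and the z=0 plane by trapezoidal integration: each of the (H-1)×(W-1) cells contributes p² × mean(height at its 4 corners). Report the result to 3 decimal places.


693.569

height_mm = gray/255 × 1.521; cell vol = 2.42² × mean(4 corners)
unit = 2.42² × 1.521 / (4×255) = 0.00873293 mm³ per gray-sum
row 0: Σ corner-gray over 12 cells = 5869  → 51.2535
row 1: Σ corner-gray over 12 cells = 5709  → 49.8563
row 2: Σ corner-gray over 12 cells = 5690  → 49.6903
row 3: Σ corner-gray over 12 cells = 6964  → 60.8161
row 4: Σ corner-gray over 12 cells = 6714  → 58.6329
row 5: Σ corner-gray over 12 cells = 5723  → 49.9785
row 6: Σ corner-gray over 12 cells = 5836  → 50.9654
row 7: Σ corner-gray over 12 cells = 4976  → 43.4550
row 8: Σ corner-gray over 12 cells = 5085  → 44.4069
row 9: Σ corner-gray over 12 cells = 6438  → 56.2226
row 10: Σ corner-gray over 12 cells = 6228  → 54.3887
row 11: Σ corner-gray over 12 cells = 6571  → 57.3841
row 12: Σ corner-gray over 12 cells = 7617  → 66.5187
Σ rows: total corner-gray = 79420  → 693.5690 mm³


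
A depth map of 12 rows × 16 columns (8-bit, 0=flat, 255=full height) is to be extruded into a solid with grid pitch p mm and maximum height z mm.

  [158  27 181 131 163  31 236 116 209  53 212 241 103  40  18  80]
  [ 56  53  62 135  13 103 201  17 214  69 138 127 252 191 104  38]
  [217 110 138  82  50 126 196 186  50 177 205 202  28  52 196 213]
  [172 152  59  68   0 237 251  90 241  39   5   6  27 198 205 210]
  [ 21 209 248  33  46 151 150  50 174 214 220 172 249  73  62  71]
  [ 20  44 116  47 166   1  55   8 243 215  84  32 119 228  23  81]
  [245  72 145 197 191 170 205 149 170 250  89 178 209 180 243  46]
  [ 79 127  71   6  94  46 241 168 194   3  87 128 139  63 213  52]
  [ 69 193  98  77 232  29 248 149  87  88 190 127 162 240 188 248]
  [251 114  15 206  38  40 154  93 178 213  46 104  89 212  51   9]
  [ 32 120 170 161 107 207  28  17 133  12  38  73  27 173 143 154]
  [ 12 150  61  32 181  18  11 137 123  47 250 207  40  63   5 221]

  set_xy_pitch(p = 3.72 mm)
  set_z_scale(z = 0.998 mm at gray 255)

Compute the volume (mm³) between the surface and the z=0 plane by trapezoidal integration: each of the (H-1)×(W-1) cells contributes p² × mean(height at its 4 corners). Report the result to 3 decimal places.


height_mm = gray/255 × 0.998; cell vol = 3.72² × mean(4 corners)
unit = 3.72² × 0.998 / (4×255) = 0.0135399 mm³ per gray-sum
row 0: Σ corner-gray over 15 cells = 7212  → 97.6499
row 1: Σ corner-gray over 15 cells = 7478  → 101.2516
row 2: Σ corner-gray over 15 cells = 7564  → 102.4160
row 3: Σ corner-gray over 15 cells = 7732  → 104.6907
row 4: Σ corner-gray over 15 cells = 7057  → 95.5512
row 5: Σ corner-gray over 15 cells = 8050  → 108.9964
row 6: Σ corner-gray over 15 cells = 8478  → 114.7915
row 7: Σ corner-gray over 15 cells = 7824  → 105.9364
row 8: Σ corner-gray over 15 cells = 7899  → 106.9519
row 9: Σ corner-gray over 15 cells = 6370  → 86.2493
row 10: Σ corner-gray over 15 cells = 5887  → 79.7095
Σ rows: total corner-gray = 81551  → 1104.1944 mm³

1104.194
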